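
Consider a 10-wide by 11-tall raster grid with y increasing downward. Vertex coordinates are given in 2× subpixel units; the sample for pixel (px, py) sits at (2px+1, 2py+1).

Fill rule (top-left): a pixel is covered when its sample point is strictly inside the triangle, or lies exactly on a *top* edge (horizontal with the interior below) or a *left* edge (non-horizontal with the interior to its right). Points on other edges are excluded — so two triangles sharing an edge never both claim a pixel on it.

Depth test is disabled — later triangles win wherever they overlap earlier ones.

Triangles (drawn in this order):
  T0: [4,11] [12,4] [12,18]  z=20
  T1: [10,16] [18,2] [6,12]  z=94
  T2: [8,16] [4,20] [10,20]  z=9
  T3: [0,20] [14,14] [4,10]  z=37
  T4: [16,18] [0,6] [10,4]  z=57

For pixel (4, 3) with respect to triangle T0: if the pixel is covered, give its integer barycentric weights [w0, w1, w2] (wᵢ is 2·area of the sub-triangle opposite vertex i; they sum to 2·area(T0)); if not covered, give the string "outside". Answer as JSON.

T0:
  2·area = 112
  edge (4, 11)→(12, 4): d=(8,-7) top-left  bias=+0
  edge (12, 4)→(12, 18): d=(0,14) right/bottom  bias=-1
  edge (12, 18)→(4, 11): d=(-8,-7) top-left  bias=+0
    (5,2)@(11, 5): e=[1,14,97] → █
    (6,2)@(13, 5): e=[15,-14,111] → ·
    (4,3)@(9, 7): e=[3,42,67] → █
    (6,3)@(13, 7): e=[31,-14,95] → ·
    (3,4)@(7, 9): e=[5,70,37] → █
    (6,4)@(13, 9): e=[47,-14,79] → ·
    (2,5)@(5, 11): e=[7,98,7] → █
    (6,5)@(13, 11): e=[63,-14,63] → ·
    (2,6)@(5, 13): e=[23,98,-9] → ·
    (3,6)@(7, 13): e=[37,70,5] → █
    (6,6)@(13, 13): e=[79,-14,47] → ·
    (3,7)@(7, 15): e=[53,70,-11] → ·
  covered (16 px):
    · · · · · · · · · ·
    · · · · · · · · · ·
    · · · · · █ · · · ·
    · · · · █ █ · · · ·
    · · · █ █ █ · · · ·
    · · █ █ █ █ · · · ·
    · · · █ █ █ · · · ·
    · · · · █ █ · · · ·
    · · · · · █ · · · ·
    · · · · · · · · · ·
    · · · · · · · · · ·
T1:
  2·area = 88  (B↔C swapped to make it positive)
  edge (10, 16)→(6, 12): d=(-4,-4) top-left  bias=+0
  edge (6, 12)→(18, 2): d=(12,-10) top-left  bias=+0
  edge (18, 2)→(10, 16): d=(-8,14) right/bottom  bias=-1
    (8,1)@(17, 3): e=[80,2,6] → █
    (9,1)@(19, 3): e=[88,22,-22] → ·
    (7,2)@(15, 5): e=[64,6,18] → █
    (8,2)@(17, 5): e=[72,26,-10] → ·
    (0,3)@(1, 7): e=[0,-110,198] → ·  [on edge]
    (6,3)@(13, 7): e=[48,10,30] → █
    (8,3)@(17, 7): e=[64,50,-26] → ·
    (1,4)@(3, 9): e=[0,-66,154] → ·  [on edge]
    (5,4)@(11, 9): e=[32,14,42] → █
    (7,4)@(15, 9): e=[48,54,-14] → ·
    (2,5)@(5, 11): e=[0,-22,110] → ·  [on edge]
    (4,5)@(9, 11): e=[16,18,54] → █
    (3,6)@(7, 13): e=[0,22,66] → █  [on edge]
    (4,7)@(9, 15): e=[0,66,22] → █  [on edge]
    (5,8)@(11, 17): e=[0,110,-22] → ·  [on edge]
    (6,9)@(13, 19): e=[0,154,-66] → ·  [on edge]
    (7,10)@(15, 21): e=[0,198,-110] → ·  [on edge]
  covered (12 px):
    · · · · · · · · · ·
    · · · · · · · · █ ·
    · · · · · · · █ · ·
    · · · · · · █ █ · ·
    · · · · · █ █ · · ·
    · · · · █ █ · · · ·
    · · · █ █ █ · · · ·
    · · · · █ · · · · ·
    · · · · · · · · · ·
    · · · · · · · · · ·
    · · · · · · · · · ·
T2:
  2·area = 24  (B↔C swapped to make it positive)
  edge (8, 16)→(10, 20): d=(2,4) right/bottom  bias=-1
  edge (10, 20)→(4, 20): d=(-6,0) right/bottom  bias=-1
  edge (4, 20)→(8, 16): d=(4,-4) top-left  bias=+0
    (9,2)@(19, 5): e=[-66,90,0] → ·  [on edge]
    (8,3)@(17, 7): e=[-54,78,0] → ·  [on edge]
    (7,4)@(15, 9): e=[-42,66,0] → ·  [on edge]
    (6,5)@(13, 11): e=[-30,54,0] → ·  [on edge]
    (5,6)@(11, 13): e=[-18,42,0] → ·  [on edge]
    (4,7)@(9, 15): e=[-6,30,0] → ·  [on edge]
    (3,8)@(7, 17): e=[6,18,0] → █  [on edge]
    (4,8)@(9, 17): e=[-2,18,8] → ·
    (2,9)@(5, 19): e=[18,6,0] → █  [on edge]
    (4,9)@(9, 19): e=[2,6,16] → █
    (5,9)@(11, 19): e=[-6,6,24] → ·
    (1,10)@(3, 21): e=[30,-6,0] → ·  [on edge]
  covered (4 px):
    · · · · · · · · · ·
    · · · · · · · · · ·
    · · · · · · · · · ·
    · · · · · · · · · ·
    · · · · · · · · · ·
    · · · · · · · · · ·
    · · · · · · · · · ·
    · · · · · · · · · ·
    · · · █ · · · · · ·
    · · █ █ █ · · · · ·
    · · · · · · · · · ·
T3:
  2·area = 116  (B↔C swapped to make it positive)
  edge (0, 20)→(4, 10): d=(4,-10) top-left  bias=+0
  edge (4, 10)→(14, 14): d=(10,4) right/bottom  bias=-1
  edge (14, 14)→(0, 20): d=(-14,6) right/bottom  bias=-1
    (2,5)@(5, 11): e=[14,6,96] → █
    (3,5)@(7, 11): e=[34,-2,84] → ·
    (1,6)@(3, 13): e=[2,34,80] → █
    (3,6)@(7, 13): e=[42,18,56] → █
    (4,6)@(9, 13): e=[62,10,44] → █
    (5,6)@(11, 13): e=[82,2,32] → █
    (6,6)@(13, 13): e=[102,-6,20] → ·
    (1,7)@(3, 15): e=[10,54,52] → █
    (6,7)@(13, 15): e=[110,14,-8] → ·
    (1,8)@(3, 17): e=[18,74,24] → █
    (3,8)@(7, 17): e=[58,58,0] → ·  [on edge]
    (4,8)@(9, 17): e=[78,50,-12] → ·
  covered (14 px):
    · · · · · · · · · ·
    · · · · · · · · · ·
    · · · · · · · · · ·
    · · · · · · · · · ·
    · · · · · · · · · ·
    · · █ · · · · · · ·
    · █ █ █ █ █ · · · ·
    · █ █ █ █ █ · · · ·
    · █ █ · · · · · · ·
    █ · · · · · · · · ·
    · · · · · · · · · ·
T4:
  2·area = 152
  edge (16, 18)→(0, 6): d=(-16,-12) top-left  bias=+0
  edge (0, 6)→(10, 4): d=(10,-2) top-left  bias=+0
  edge (10, 4)→(16, 18): d=(6,14) right/bottom  bias=-1
    (7,1)@(15, 3): e=[228,0,-76] → ·  [on edge]
    (2,2)@(5, 5): e=[76,0,76] → █  [on edge]
    (3,2)@(7, 5): e=[100,4,48] → █
    (4,2)@(9, 5): e=[124,8,20] → █
    (5,2)@(11, 5): e=[148,12,-8] → ·
    (1,3)@(3, 7): e=[20,16,116] → █
    (5,3)@(11, 7): e=[116,32,4] → █
    (6,3)@(13, 7): e=[140,36,-24] → ·
    (1,4)@(3, 9): e=[-12,36,128] → ·
    (2,4)@(5, 9): e=[12,40,100] → █
    (6,4)@(13, 9): e=[108,56,-12] → ·
    (2,5)@(5, 11): e=[-20,60,112] → ·
    (6,5)@(13, 11): e=[76,76,0] → ·  [on edge]
  covered (19 px):
    · · · · · · · · · ·
    · · · · · · · · · ·
    · · █ █ █ · · · · ·
    · █ █ █ █ █ · · · ·
    · · █ █ █ █ · · · ·
    · · · █ █ █ · · · ·
    · · · · · █ █ · · ·
    · · · · · · █ · · ·
    · · · · · · · █ · ·
    · · · · · · · · · ·
    · · · · · · · · · ·

Result: [42,67,3]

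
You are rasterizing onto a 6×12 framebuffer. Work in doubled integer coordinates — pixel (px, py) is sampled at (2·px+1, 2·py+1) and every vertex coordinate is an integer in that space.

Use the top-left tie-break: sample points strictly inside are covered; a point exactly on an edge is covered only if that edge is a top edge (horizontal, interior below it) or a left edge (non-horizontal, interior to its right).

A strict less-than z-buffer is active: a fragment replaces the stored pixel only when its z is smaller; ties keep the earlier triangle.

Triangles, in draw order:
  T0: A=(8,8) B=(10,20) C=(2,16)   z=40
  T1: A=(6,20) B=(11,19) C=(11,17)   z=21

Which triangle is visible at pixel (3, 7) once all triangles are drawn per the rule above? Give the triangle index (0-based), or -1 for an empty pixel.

T0:
  2·area = 88
  edge (8, 8)→(10, 20): d=(2,12) right/bottom  bias=-1
  edge (10, 20)→(2, 16): d=(-8,-4) top-left  bias=+0
  edge (2, 16)→(8, 8): d=(6,-8) top-left  bias=+0
    (3,5)@(7, 11): e=[18,60,10] → #
    (4,5)@(9, 11): e=[-6,68,26] → ·
    (2,6)@(5, 13): e=[46,36,6] → #
    (4,6)@(9, 13): e=[-2,52,38] → ·
    (1,7)@(3, 15): e=[74,12,2] → #
    (4,7)@(9, 15): e=[2,36,50] → #
    (5,7)@(11, 15): e=[-22,44,66] → ·
    (1,8)@(3, 17): e=[78,-4,14] → ·
    (2,8)@(5, 17): e=[54,4,30] → #
    (5,8)@(11, 17): e=[-18,28,78] → ·
    (2,9)@(5, 19): e=[58,-12,42] → ·
    (3,9)@(7, 19): e=[34,-4,58] → ·
  covered (11 px):
    · · · · · ·
    · · · · · ·
    · · · · · ·
    · · · · · ·
    · · · · · ·
    · · · # · ·
    · · # # · ·
    · # # # # ·
    · · # # # ·
    · · · · # ·
    · · · · · ·
    · · · · · ·
T1:
  2·area = 10  (B↔C swapped to make it positive)
  edge (6, 20)→(11, 17): d=(5,-3) top-left  bias=+0
  edge (11, 17)→(11, 19): d=(0,2) right/bottom  bias=-1
  edge (11, 19)→(6, 20): d=(-5,1) right/bottom  bias=-1
    (5,0)@(11, 1): e=[-80,0,90] → ·  [on edge]
    (5,1)@(11, 3): e=[-70,0,80] → ·  [on edge]
    (5,2)@(11, 5): e=[-60,0,70] → ·  [on edge]
    (5,3)@(11, 7): e=[-50,0,60] → ·  [on edge]
    (5,4)@(11, 9): e=[-40,0,50] → ·  [on edge]
    (5,5)@(11, 11): e=[-30,0,40] → ·  [on edge]
    (5,6)@(11, 13): e=[-20,0,30] → ·  [on edge]
    (5,7)@(11, 15): e=[-10,0,20] → ·  [on edge]
    (5,8)@(11, 17): e=[0,0,10] → ·  [on edge]
    (4,9)@(9, 19): e=[4,4,2] → #
    (5,9)@(11, 19): e=[10,0,0] → ·  [on edge]
    (0,10)@(1, 21): e=[-10,20,0] → ·  [on edge]
    (5,10)@(11, 21): e=[20,0,-10] → ·  [on edge]
    (0,11)@(1, 23): e=[0,20,-10] → ·  [on edge]
    (5,11)@(11, 23): e=[30,0,-20] → ·  [on edge]
  covered (1 px):
    · · · · · ·
    · · · · · ·
    · · · · · ·
    · · · · · ·
    · · · · · ·
    · · · · · ·
    · · · · · ·
    · · · · · ·
    · · · · · ·
    · · · · # ·
    · · · · · ·
    · · · · · ·

Z-buffer (winner per pixel, '.' = empty):
  . . . . . .
  . . . . . .
  . . . . . .
  . . . . . .
  . . . . . .
  . . . 0 . .
  . . 0 0 . .
  . 0 0 0 0 .
  . . 0 0 0 .
  . . . . 1 .
  . . . . . .
  . . . . . .

Result: 0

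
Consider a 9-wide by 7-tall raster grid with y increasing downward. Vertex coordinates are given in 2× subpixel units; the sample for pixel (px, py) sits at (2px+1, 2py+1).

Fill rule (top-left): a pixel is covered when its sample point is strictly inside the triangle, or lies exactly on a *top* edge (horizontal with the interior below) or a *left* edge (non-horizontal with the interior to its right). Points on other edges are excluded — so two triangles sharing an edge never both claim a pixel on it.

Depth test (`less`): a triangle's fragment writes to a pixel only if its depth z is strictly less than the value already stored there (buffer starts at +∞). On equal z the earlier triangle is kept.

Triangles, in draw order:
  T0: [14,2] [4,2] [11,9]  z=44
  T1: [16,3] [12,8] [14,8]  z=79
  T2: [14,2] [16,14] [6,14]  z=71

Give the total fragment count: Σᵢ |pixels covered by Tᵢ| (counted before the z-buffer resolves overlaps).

T0:
  2·area = 70  (B↔C swapped to make it positive)
  edge (14, 2)→(11, 9): d=(-3,7) right/bottom  bias=-1
  edge (11, 9)→(4, 2): d=(-7,-7) top-left  bias=+0
  edge (4, 2)→(14, 2): d=(10,0) top-left  bias=+0
    (1,0)@(3, 1): e=[80,0,-10] → ·  [on edge]
    (2,1)@(5, 3): e=[60,0,10] → █  [on edge]
    (3,1)@(7, 3): e=[46,14,10] → █
    (4,1)@(9, 3): e=[32,28,10] → █
    (5,1)@(11, 3): e=[18,42,10] → █
    (6,1)@(13, 3): e=[4,56,10] → █
    (7,1)@(15, 3): e=[-10,70,10] → ·
    (2,2)@(5, 5): e=[54,-14,30] → ·
    (3,2)@(7, 5): e=[40,0,30] → █  [on edge]
    (6,2)@(13, 5): e=[-2,42,30] → ·
    (3,3)@(7, 7): e=[34,-14,50] → ·
    (4,3)@(9, 7): e=[20,0,50] → █  [on edge]
    (5,4)@(11, 9): e=[0,0,70] → ·  [on edge]
    (6,5)@(13, 11): e=[-20,0,90] → ·  [on edge]
    (7,6)@(15, 13): e=[-40,0,110] → ·  [on edge]
  covered (10 px):
    · · · · · · · · ·
    · · █ █ █ █ █ · ·
    · · · █ █ █ · · ·
    · · · · █ █ · · ·
    · · · · · · · · ·
    · · · · · · · · ·
    · · · · · · · · ·
T1:
  2·area = 10  (B↔C swapped to make it positive)
  edge (16, 3)→(14, 8): d=(-2,5) right/bottom  bias=-1
  edge (14, 8)→(12, 8): d=(-2,0) right/bottom  bias=-1
  edge (12, 8)→(16, 3): d=(4,-5) top-left  bias=+0
    (7,2)@(15, 5): e=[1,6,3] → █
    (8,2)@(17, 5): e=[-9,6,13] → ·
    (6,3)@(13, 7): e=[7,2,1] → █
    (7,3)@(15, 7): e=[-3,2,11] → ·
    (6,4)@(13, 9): e=[3,-2,9] → ·
  covered (2 px):
    · · · · · · · · ·
    · · · · · · · · ·
    · · · · · · · █ ·
    · · · · · · █ · ·
    · · · · · · · · ·
    · · · · · · · · ·
    · · · · · · · · ·
T2:
  2·area = 120
  edge (14, 2)→(16, 14): d=(2,12) right/bottom  bias=-1
  edge (16, 14)→(6, 14): d=(-10,0) right/bottom  bias=-1
  edge (6, 14)→(14, 2): d=(8,-12) top-left  bias=+0
    (6,2)@(13, 5): e=[18,90,12] → █
    (7,2)@(15, 5): e=[-6,90,36] → ·
    (5,3)@(11, 7): e=[46,70,4] → █
    (7,3)@(15, 7): e=[-2,70,52] → ·
    (5,4)@(11, 9): e=[50,50,20] → █
    (7,4)@(15, 9): e=[2,50,68] → █
    (8,4)@(17, 9): e=[-22,50,92] → ·
    (4,5)@(9, 11): e=[78,30,12] → █
    (8,5)@(17, 11): e=[-18,30,108] → ·
    (3,6)@(7, 13): e=[106,10,4] → █
    (8,6)@(17, 13): e=[-14,10,124] → ·
  covered (15 px):
    · · · · · · · · ·
    · · · · · · · · ·
    · · · · · · █ · ·
    · · · · · █ █ · ·
    · · · · · █ █ █ ·
    · · · · █ █ █ █ ·
    · · · █ █ █ █ █ ·

Result: 27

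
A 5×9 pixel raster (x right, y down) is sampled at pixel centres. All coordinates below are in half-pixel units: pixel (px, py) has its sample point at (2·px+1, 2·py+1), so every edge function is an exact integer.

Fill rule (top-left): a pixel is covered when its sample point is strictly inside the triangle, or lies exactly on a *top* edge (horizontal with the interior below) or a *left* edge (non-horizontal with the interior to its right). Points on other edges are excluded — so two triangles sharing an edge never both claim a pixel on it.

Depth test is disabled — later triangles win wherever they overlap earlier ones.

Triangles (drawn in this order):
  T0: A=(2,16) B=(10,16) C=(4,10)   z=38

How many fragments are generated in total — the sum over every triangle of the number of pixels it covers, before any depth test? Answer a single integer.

T0:
  2·area = 48  (B↔C swapped to make it positive)
  edge (2, 16)→(4, 10): d=(2,-6) top-left  bias=+0
  edge (4, 10)→(10, 16): d=(6,6) right/bottom  bias=-1
  edge (10, 16)→(2, 16): d=(-8,0) right/bottom  bias=-1
    (3,0)@(7, 1): e=[0,-72,120] → ·  [on edge]
    (0,3)@(1, 7): e=[-24,0,72] → ·  [on edge]
    (2,3)@(5, 7): e=[0,-24,72] → ·  [on edge]
    (1,4)@(3, 9): e=[-8,0,56] → ·  [on edge]
    (2,5)@(5, 11): e=[8,0,40] → ·  [on edge]
    (1,6)@(3, 13): e=[0,24,24] → █  [on edge]
    (2,6)@(5, 13): e=[12,12,24] → █
    (3,6)@(7, 13): e=[24,0,24] → ·  [on edge]
    (1,7)@(3, 15): e=[4,36,8] → █
    (3,7)@(7, 15): e=[28,12,8] → █
    (4,7)@(9, 15): e=[40,0,8] → ·  [on edge]
    (1,8)@(3, 17): e=[8,48,-8] → ·
  covered (5 px):
    · · · · ·
    · · · · ·
    · · · · ·
    · · · · ·
    · · · · ·
    · · · · ·
    · █ █ · ·
    · █ █ █ ·
    · · · · ·

Final: 5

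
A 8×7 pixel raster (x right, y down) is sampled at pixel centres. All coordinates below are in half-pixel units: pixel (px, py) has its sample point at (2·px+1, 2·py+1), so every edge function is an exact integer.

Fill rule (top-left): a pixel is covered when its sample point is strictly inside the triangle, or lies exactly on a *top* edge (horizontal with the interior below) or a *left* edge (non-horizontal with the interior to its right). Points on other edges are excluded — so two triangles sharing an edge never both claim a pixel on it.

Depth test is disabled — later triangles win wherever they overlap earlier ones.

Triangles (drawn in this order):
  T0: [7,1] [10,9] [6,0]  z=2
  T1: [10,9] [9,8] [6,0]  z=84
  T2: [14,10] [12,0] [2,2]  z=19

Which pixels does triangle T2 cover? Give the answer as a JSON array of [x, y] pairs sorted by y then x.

T0:
  2·area = 5
  edge (7, 1)→(10, 9): d=(3,8) right/bottom  bias=-1
  edge (10, 9)→(6, 0): d=(-4,-9) top-left  bias=+0
  edge (6, 0)→(7, 1): d=(1,1) right/bottom  bias=-1
    (3,0)@(7, 1): e=[0,5,0] → .  [on edge]
    (4,1)@(9, 3): e=[-10,15,0] → .  [on edge]
    (5,2)@(11, 5): e=[-20,25,0] → .  [on edge]
    (6,3)@(13, 7): e=[-30,35,0] → .  [on edge]
    (7,4)@(15, 9): e=[-40,45,0] → .  [on edge]
  covered (0 px):
    . . . . . . . .
    . . . . . . . .
    . . . . . . . .
    . . . . . . . .
    . . . . . . . .
    . . . . . . . .
    . . . . . . . .
T1:
  2·area = 5
  edge (10, 9)→(9, 8): d=(-1,-1) top-left  bias=+0
  edge (9, 8)→(6, 0): d=(-3,-8) top-left  bias=+0
  edge (6, 0)→(10, 9): d=(4,9) right/bottom  bias=-1
    (4,3)@(9, 7): e=[1,3,1] → X
    (5,3)@(11, 7): e=[3,19,-17] → .
    (4,4)@(9, 9): e=[-1,-3,9] → .
  covered (1 px):
    . . . . . . . .
    . . . . . . . .
    . . . . . . . .
    . . . . X . . .
    . . . . . . . .
    . . . . . . . .
    . . . . . . . .
T2:
  2·area = 104  (B↔C swapped to make it positive)
  edge (14, 10)→(2, 2): d=(-12,-8) top-left  bias=+0
  edge (2, 2)→(12, 0): d=(10,-2) top-left  bias=+0
  edge (12, 0)→(14, 10): d=(2,10) right/bottom  bias=-1
    (3,0)@(7, 1): e=[52,0,52] → X  [on edge]
    (4,0)@(9, 1): e=[68,4,32] → X
    (5,0)@(11, 1): e=[84,8,12] → X
    (6,0)@(13, 1): e=[100,12,-8] → .
    (2,1)@(5, 3): e=[12,16,76] → X
    (6,1)@(13, 3): e=[76,32,-4] → .
    (2,2)@(5, 5): e=[-12,36,80] → .
    (3,2)@(7, 5): e=[4,40,60] → X
    (6,2)@(13, 5): e=[52,52,0] → .  [on edge]
    (3,3)@(7, 7): e=[-20,60,64] → .
    (4,3)@(9, 7): e=[-4,64,44] → .
    (5,3)@(11, 7): e=[12,68,24] → X
  covered (13 px):
    . . . X X X . .
    . . X X X X . .
    . . . X X X . .
    . . . . . X X .
    . . . . . . X .
    . . . . . . . .
    . . . . . . . .

Answer: [[3,0],[4,0],[5,0],[2,1],[3,1],[4,1],[5,1],[3,2],[4,2],[5,2],[5,3],[6,3],[6,4]]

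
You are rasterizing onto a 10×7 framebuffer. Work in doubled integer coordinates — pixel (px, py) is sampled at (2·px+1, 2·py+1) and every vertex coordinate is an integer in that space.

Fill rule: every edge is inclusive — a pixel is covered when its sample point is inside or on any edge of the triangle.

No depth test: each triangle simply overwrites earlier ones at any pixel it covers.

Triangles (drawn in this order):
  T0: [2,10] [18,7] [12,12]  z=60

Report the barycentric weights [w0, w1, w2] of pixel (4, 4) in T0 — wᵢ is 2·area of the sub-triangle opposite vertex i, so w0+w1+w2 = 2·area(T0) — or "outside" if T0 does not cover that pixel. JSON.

T0:
  2·area = 62
  edge (2, 10)→(18, 7): d=(16,-3) inclusive
  edge (18, 7)→(12, 12): d=(-6,5) inclusive
  edge (12, 12)→(2, 10): d=(-10,-2) inclusive
    (4,4)@(9, 9): e=[5,33,24] → #
    (5,4)@(11, 9): e=[11,23,28] → #
    (6,4)@(13, 9): e=[17,13,32] → #
    (7,4)@(15, 9): e=[23,3,36] → #
    (8,4)@(17, 9): e=[29,-7,40] → ·
    (3,5)@(7, 11): e=[31,31,0] → #  [on edge]
    (7,5)@(15, 11): e=[55,-9,16] → ·
    (3,6)@(7, 13): e=[63,19,-20] → ·
    (4,6)@(9, 13): e=[69,9,-16] → ·
    (5,6)@(11, 13): e=[75,-1,-12] → ·
    (6,6)@(13, 13): e=[81,-11,-8] → ·
    (8,6)@(17, 13): e=[93,-31,0] → ·  [on edge]
  covered (8 px):
    · · · · · · · · · ·
    · · · · · · · · · ·
    · · · · · · · · · ·
    · · · · · · · · · ·
    · · · · # # # # · ·
    · · · # # # # · · ·
    · · · · · · · · · ·

Final: [33,24,5]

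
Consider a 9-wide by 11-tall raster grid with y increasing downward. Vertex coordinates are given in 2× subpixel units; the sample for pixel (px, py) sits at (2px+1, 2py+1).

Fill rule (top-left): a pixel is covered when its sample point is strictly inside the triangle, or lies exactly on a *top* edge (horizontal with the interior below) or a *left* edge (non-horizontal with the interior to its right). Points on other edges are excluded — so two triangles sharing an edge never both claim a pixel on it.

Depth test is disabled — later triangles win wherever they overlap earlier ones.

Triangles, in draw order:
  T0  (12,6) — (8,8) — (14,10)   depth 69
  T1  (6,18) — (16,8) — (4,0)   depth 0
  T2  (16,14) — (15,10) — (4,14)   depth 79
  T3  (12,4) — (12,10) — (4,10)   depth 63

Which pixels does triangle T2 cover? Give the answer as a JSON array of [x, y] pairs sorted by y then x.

T0:
  2·area = 20  (B↔C swapped to make it positive)
  edge (12, 6)→(14, 10): d=(2,4) right/bottom  bias=-1
  edge (14, 10)→(8, 8): d=(-6,-2) top-left  bias=+0
  edge (8, 8)→(12, 6): d=(4,-2) top-left  bias=+0
    (2,3)@(5, 7): e=[30,0,-10] → .  [on edge]
    (5,3)@(11, 7): e=[6,12,2] → X
    (6,3)@(13, 7): e=[-2,16,6] → .
    (5,4)@(11, 9): e=[10,0,10] → X  [on edge]
    (6,4)@(13, 9): e=[2,4,14] → X
    (7,4)@(15, 9): e=[-6,8,18] → .
    (5,5)@(11, 11): e=[14,-12,18] → .
    (6,5)@(13, 11): e=[6,-8,22] → .
    (8,5)@(17, 11): e=[-10,0,30] → .  [on edge]
  covered (3 px):
    . . . . . . . . .
    . . . . . . . . .
    . . . . . . . . .
    . . . . . X . . .
    . . . . . X X . .
    . . . . . . . . .
    . . . . . . . . .
    . . . . . . . . .
    . . . . . . . . .
    . . . . . . . . .
    . . . . . . . . .
T1:
  2·area = 200  (B↔C swapped to make it positive)
  edge (6, 18)→(4, 0): d=(-2,-18) top-left  bias=+0
  edge (4, 0)→(16, 8): d=(12,8) right/bottom  bias=-1
  edge (16, 8)→(6, 18): d=(-10,10) right/bottom  bias=-1
    (2,0)@(5, 1): e=[16,4,180] → X
    (3,0)@(7, 1): e=[52,-12,160] → .
    (2,1)@(5, 3): e=[12,28,160] → X
    (3,1)@(7, 3): e=[48,12,140] → X
    (4,1)@(9, 3): e=[84,-4,120] → .
    (2,2)@(5, 5): e=[8,52,140] → X
    (4,2)@(9, 5): e=[80,20,100] → X
    (5,2)@(11, 5): e=[116,4,80] → X
    (6,2)@(13, 5): e=[152,-12,60] → .
    (2,3)@(5, 7): e=[4,76,120] → X
    (6,3)@(13, 7): e=[148,12,40] → X
    (7,3)@(15, 7): e=[184,-4,20] → .
    (8,3)@(17, 7): e=[220,-20,0] → .  [on edge]
    (2,4)@(5, 9): e=[0,100,100] → X  [on edge]
    (7,4)@(15, 9): e=[180,20,0] → .  [on edge]
    (6,5)@(13, 11): e=[140,60,0] → .  [on edge]
    (5,6)@(11, 13): e=[100,100,0] → .  [on edge]
    (4,7)@(9, 15): e=[60,140,0] → .  [on edge]
    (3,8)@(7, 17): e=[20,180,0] → .  [on edge]
    (2,9)@(5, 19): e=[-20,220,0] → .  [on edge]
    (1,10)@(3, 21): e=[-60,260,0] → .  [on edge]
  covered (23 px):
    . . X . . . . . .
    . . X X . . . . .
    . . X X X X . . .
    . . X X X X X . .
    . . X X X X X . .
    . . . X X X . . .
    . . . X X . . . .
    . . . X . . . . .
    . . . . . . . . .
    . . . . . . . . .
    . . . . . . . . .
T2:
  2·area = 48  (B↔C swapped to make it positive)
  edge (16, 14)→(4, 14): d=(-12,0) right/bottom  bias=-1
  edge (4, 14)→(15, 10): d=(11,-4) top-left  bias=+0
  edge (15, 10)→(16, 14): d=(1,4) right/bottom  bias=-1
    (6,5)@(13, 11): e=[36,3,9] → X
    (7,5)@(15, 11): e=[36,11,1] → X
    (8,5)@(17, 11): e=[36,19,-7] → .
    (3,6)@(7, 13): e=[12,1,35] → X
    (4,6)@(9, 13): e=[12,9,27] → X
    (5,6)@(11, 13): e=[12,17,19] → X
    (8,6)@(17, 13): e=[12,41,-5] → .
    (3,7)@(7, 15): e=[-12,23,37] → .
    (4,7)@(9, 15): e=[-12,31,29] → .
    (5,7)@(11, 15): e=[-12,39,21] → .
    (6,7)@(13, 15): e=[-12,47,13] → .
    (7,7)@(15, 15): e=[-12,55,5] → .
  covered (7 px):
    . . . . . . . . .
    . . . . . . . . .
    . . . . . . . . .
    . . . . . . . . .
    . . . . . . . . .
    . . . . . . X X .
    . . . X X X X X .
    . . . . . . . . .
    . . . . . . . . .
    . . . . . . . . .
    . . . . . . . . .
T3:
  2·area = 48
  edge (12, 4)→(12, 10): d=(0,6) right/bottom  bias=-1
  edge (12, 10)→(4, 10): d=(-8,0) right/bottom  bias=-1
  edge (4, 10)→(12, 4): d=(8,-6) top-left  bias=+0
    (5,2)@(11, 5): e=[6,40,2] → X
    (6,2)@(13, 5): e=[-6,40,14] → .
    (4,3)@(9, 7): e=[18,24,6] → X
    (6,3)@(13, 7): e=[-6,24,30] → .
    (3,4)@(7, 9): e=[30,8,10] → X
    (6,4)@(13, 9): e=[-6,8,46] → .
    (3,5)@(7, 11): e=[30,-8,26] → .
    (4,5)@(9, 11): e=[18,-8,38] → .
    (5,5)@(11, 11): e=[6,-8,50] → .
  covered (6 px):
    . . . . . . . . .
    . . . . . . . . .
    . . . . . X . . .
    . . . . X X . . .
    . . . X X X . . .
    . . . . . . . . .
    . . . . . . . . .
    . . . . . . . . .
    . . . . . . . . .
    . . . . . . . . .
    . . . . . . . . .

Result: [[6,5],[7,5],[3,6],[4,6],[5,6],[6,6],[7,6]]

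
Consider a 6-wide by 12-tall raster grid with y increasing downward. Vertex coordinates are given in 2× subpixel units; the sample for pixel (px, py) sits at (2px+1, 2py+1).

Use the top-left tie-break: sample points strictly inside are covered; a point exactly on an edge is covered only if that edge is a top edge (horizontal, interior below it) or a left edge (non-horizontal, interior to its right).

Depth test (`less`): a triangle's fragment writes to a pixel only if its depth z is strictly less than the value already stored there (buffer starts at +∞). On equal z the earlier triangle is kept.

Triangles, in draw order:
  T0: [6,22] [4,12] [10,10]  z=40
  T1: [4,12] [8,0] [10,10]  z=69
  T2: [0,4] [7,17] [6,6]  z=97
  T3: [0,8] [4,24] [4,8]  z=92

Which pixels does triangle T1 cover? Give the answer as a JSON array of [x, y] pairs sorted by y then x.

T0:
  2·area = 64
  edge (6, 22)→(4, 12): d=(-2,-10) top-left  bias=+0
  edge (4, 12)→(10, 10): d=(6,-2) top-left  bias=+0
  edge (10, 10)→(6, 22): d=(-4,12) right/bottom  bias=-1
    (1,3)@(3, 7): e=[0,-32,96] → ·  [on edge]
    (5,3)@(11, 7): e=[80,-16,0] → ·  [on edge]
    (3,5)@(7, 11): e=[32,0,32] → █  [on edge]
    (4,5)@(9, 11): e=[52,4,8] → █
    (5,5)@(11, 11): e=[72,8,-16] → ·
    (0,6)@(1, 13): e=[-32,0,96] → ·  [on edge]
    (2,6)@(5, 13): e=[8,8,48] → █
    (4,6)@(9, 13): e=[48,16,0] → ·  [on edge]
    (2,7)@(5, 15): e=[4,20,40] → █
    (4,7)@(9, 15): e=[44,28,-8] → ·
    (2,8)@(5, 17): e=[0,32,32] → █  [on edge]
    (4,8)@(9, 17): e=[40,40,-16] → ·
    (3,9)@(7, 19): e=[16,48,0] → ·  [on edge]
  covered (8 px):
    · · · · · ·
    · · · · · ·
    · · · · · ·
    · · · · · ·
    · · · · · ·
    · · · █ █ ·
    · · █ █ · ·
    · · █ █ · ·
    · · █ █ · ·
    · · · · · ·
    · · · · · ·
    · · · · · ·
T1:
  2·area = 64
  edge (4, 12)→(8, 0): d=(4,-12) top-left  bias=+0
  edge (8, 0)→(10, 10): d=(2,10) right/bottom  bias=-1
  edge (10, 10)→(4, 12): d=(-6,2) right/bottom  bias=-1
    (3,1)@(7, 3): e=[0,16,48] → █  [on edge]
    (4,1)@(9, 3): e=[24,-4,44] → ·
    (3,2)@(7, 5): e=[8,20,36] → █
    (4,2)@(9, 5): e=[32,0,32] → ·  [on edge]
    (3,3)@(7, 7): e=[16,24,24] → █
    (4,3)@(9, 7): e=[40,4,20] → █
    (5,3)@(11, 7): e=[64,-16,16] → ·
    (2,4)@(5, 9): e=[0,48,16] → █  [on edge]
    (5,4)@(11, 9): e=[72,-12,4] → ·
    (2,5)@(5, 11): e=[8,52,4] → █
    (3,5)@(7, 11): e=[32,32,0] → ·  [on edge]
    (4,5)@(9, 11): e=[56,12,-4] → ·
    (0,6)@(1, 13): e=[-32,96,0] → ·  [on edge]
    (1,7)@(3, 15): e=[0,80,-16] → ·  [on edge]
    (5,7)@(11, 15): e=[96,0,-32] → ·  [on edge]
    (0,10)@(1, 21): e=[0,112,-48] → ·  [on edge]
  covered (8 px):
    · · · · · ·
    · · · █ · ·
    · · · █ · ·
    · · · █ █ ·
    · · █ █ █ ·
    · · █ · · ·
    · · · · · ·
    · · · · · ·
    · · · · · ·
    · · · · · ·
    · · · · · ·
    · · · · · ·
T2:
  2·area = 64  (B↔C swapped to make it positive)
  edge (0, 4)→(6, 6): d=(6,2) right/bottom  bias=-1
  edge (6, 6)→(7, 17): d=(1,11) right/bottom  bias=-1
  edge (7, 17)→(0, 4): d=(-7,-13) top-left  bias=+0
    (0,2)@(1, 5): e=[4,54,6] → █
    (1,2)@(3, 5): e=[0,32,32] → ·  [on edge]
    (0,3)@(1, 7): e=[16,56,-8] → ·
    (1,3)@(3, 7): e=[12,34,18] → █
    (2,3)@(5, 7): e=[8,12,44] → █
    (3,3)@(7, 7): e=[4,-10,70] → ·
    (4,3)@(9, 7): e=[0,-32,96] → ·  [on edge]
    (1,4)@(3, 9): e=[24,36,4] → █
    (3,4)@(7, 9): e=[16,-8,56] → ·
    (1,5)@(3, 11): e=[36,38,-10] → ·
    (2,5)@(5, 11): e=[32,16,16] → █
    (3,5)@(7, 11): e=[28,-6,42] → ·
    (3,8)@(7, 17): e=[64,0,0] → ·  [on edge]
  covered (7 px):
    · · · · · ·
    · · · · · ·
    █ · · · · ·
    · █ █ · · ·
    · █ █ · · ·
    · · █ · · ·
    · · █ · · ·
    · · · · · ·
    · · · · · ·
    · · · · · ·
    · · · · · ·
    · · · · · ·
T3:
  2·area = 64  (B↔C swapped to make it positive)
  edge (0, 8)→(4, 8): d=(4,0) top-left  bias=+0
  edge (4, 8)→(4, 24): d=(0,16) right/bottom  bias=-1
  edge (4, 24)→(0, 8): d=(-4,-16) top-left  bias=+0
    (0,4)@(1, 9): e=[4,48,12] → █
    (1,4)@(3, 9): e=[4,16,44] → █
    (2,4)@(5, 9): e=[4,-16,76] → ·
    (0,5)@(1, 11): e=[12,48,4] → █
    (2,5)@(5, 11): e=[12,-16,68] → ·
    (0,6)@(1, 13): e=[20,48,-4] → ·
    (1,6)@(3, 13): e=[20,16,28] → █
    (2,6)@(5, 13): e=[20,-16,60] → ·
    (1,7)@(3, 15): e=[28,16,20] → █
    (2,7)@(5, 15): e=[28,-16,52] → ·
    (1,8)@(3, 17): e=[36,16,12] → █
    (2,8)@(5, 17): e=[36,-16,44] → ·
  covered (8 px):
    · · · · · ·
    · · · · · ·
    · · · · · ·
    · · · · · ·
    █ █ · · · ·
    █ █ · · · ·
    · █ · · · ·
    · █ · · · ·
    · █ · · · ·
    · █ · · · ·
    · · · · · ·
    · · · · · ·

Result: [[3,1],[3,2],[3,3],[4,3],[2,4],[3,4],[4,4],[2,5]]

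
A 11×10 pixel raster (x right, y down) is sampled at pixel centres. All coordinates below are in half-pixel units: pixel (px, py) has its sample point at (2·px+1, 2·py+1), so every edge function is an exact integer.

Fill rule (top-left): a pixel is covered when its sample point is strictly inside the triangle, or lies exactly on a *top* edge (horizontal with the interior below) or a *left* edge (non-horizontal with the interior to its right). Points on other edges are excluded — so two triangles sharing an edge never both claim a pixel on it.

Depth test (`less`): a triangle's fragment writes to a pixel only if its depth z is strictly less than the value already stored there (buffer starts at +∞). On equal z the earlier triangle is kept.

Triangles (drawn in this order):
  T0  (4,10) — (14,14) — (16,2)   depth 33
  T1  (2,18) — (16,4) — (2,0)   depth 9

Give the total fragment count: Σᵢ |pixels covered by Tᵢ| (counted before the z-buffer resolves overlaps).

T0:
  2·area = 128  (B↔C swapped to make it positive)
  edge (4, 10)→(16, 2): d=(12,-8) top-left  bias=+0
  edge (16, 2)→(14, 14): d=(-2,12) right/bottom  bias=-1
  edge (14, 14)→(4, 10): d=(-10,-4) top-left  bias=+0
    (7,1)@(15, 3): e=[4,10,114] → █
    (8,1)@(17, 3): e=[20,-14,122] → ·
    (6,2)@(13, 5): e=[12,30,86] → █
    (8,2)@(17, 5): e=[44,-18,102] → ·
    (4,3)@(9, 7): e=[4,74,50] → █
    (5,3)@(11, 7): e=[20,50,58] → █
    (8,3)@(17, 7): e=[68,-22,82] → ·
    (3,4)@(7, 9): e=[12,94,22] → █
    (7,4)@(15, 9): e=[76,-2,54] → ·
    (3,5)@(7, 11): e=[36,90,2] → █
    (7,5)@(15, 11): e=[100,-6,34] → ·
    (3,6)@(7, 13): e=[60,86,-18] → ·
  covered (16 px):
    · · · · · · · · · · ·
    · · · · · · · █ · · ·
    · · · · · · █ █ · · ·
    · · · · █ █ █ █ · · ·
    · · · █ █ █ █ · · · ·
    · · · █ █ █ █ · · · ·
    · · · · · · █ · · · ·
    · · · · · · · · · · ·
    · · · · · · · · · · ·
    · · · · · · · · · · ·
T1:
  2·area = 252  (B↔C swapped to make it positive)
  edge (2, 18)→(2, 0): d=(0,-18) top-left  bias=+0
  edge (2, 0)→(16, 4): d=(14,4) right/bottom  bias=-1
  edge (16, 4)→(2, 18): d=(-14,14) right/bottom  bias=-1
    (1,0)@(3, 1): e=[18,10,224] → █
    (2,0)@(5, 1): e=[54,2,196] → █
    (3,0)@(7, 1): e=[90,-6,168] → ·
    (9,0)@(19, 1): e=[306,-54,0] → ·  [on edge]
    (1,1)@(3, 3): e=[18,38,196] → █
    (3,1)@(7, 3): e=[90,22,140] → █
    (4,1)@(9, 3): e=[126,14,112] → █
    (5,1)@(11, 3): e=[162,6,84] → █
    (6,1)@(13, 3): e=[198,-2,56] → ·
    (8,1)@(17, 3): e=[270,-18,0] → ·  [on edge]
    (1,2)@(3, 5): e=[18,66,168] → █
    (6,2)@(13, 5): e=[198,26,28] → █
    (7,2)@(15, 5): e=[234,18,0] → ·  [on edge]
    (6,3)@(13, 7): e=[198,54,0] → ·  [on edge]
    (5,4)@(11, 9): e=[162,90,0] → ·  [on edge]
    (4,5)@(9, 11): e=[126,126,0] → ·  [on edge]
    (3,6)@(7, 13): e=[90,162,0] → ·  [on edge]
    (2,7)@(5, 15): e=[54,198,0] → ·  [on edge]
    (1,8)@(3, 17): e=[18,234,0] → ·  [on edge]
    (0,9)@(1, 19): e=[-18,270,0] → ·  [on edge]
  covered (28 px):
    · █ █ · · · · · · · ·
    · █ █ █ █ █ · · · · ·
    · █ █ █ █ █ █ · · · ·
    · █ █ █ █ █ · · · · ·
    · █ █ █ █ · · · · · ·
    · █ █ █ · · · · · · ·
    · █ █ · · · · · · · ·
    · █ · · · · · · · · ·
    · · · · · · · · · · ·
    · · · · · · · · · · ·

Result: 44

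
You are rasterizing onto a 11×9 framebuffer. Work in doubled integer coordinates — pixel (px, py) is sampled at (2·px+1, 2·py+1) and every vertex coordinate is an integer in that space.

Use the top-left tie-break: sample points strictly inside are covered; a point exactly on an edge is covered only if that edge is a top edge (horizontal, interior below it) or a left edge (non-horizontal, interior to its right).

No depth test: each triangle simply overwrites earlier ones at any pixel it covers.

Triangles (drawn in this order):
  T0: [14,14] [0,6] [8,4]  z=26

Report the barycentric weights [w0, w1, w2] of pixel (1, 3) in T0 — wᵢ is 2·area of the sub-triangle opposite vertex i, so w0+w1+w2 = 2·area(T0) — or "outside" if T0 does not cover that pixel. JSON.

T0:
  2·area = 92
  edge (14, 14)→(0, 6): d=(-14,-8) top-left  bias=+0
  edge (0, 6)→(8, 4): d=(8,-2) top-left  bias=+0
  edge (8, 4)→(14, 14): d=(6,10) right/bottom  bias=-1
    (2,2)@(5, 5): e=[54,2,36] → #
    (3,2)@(7, 5): e=[70,6,16] → #
    (4,2)@(9, 5): e=[86,10,-4] → ·
    (1,3)@(3, 7): e=[10,14,68] → #
    (4,3)@(9, 7): e=[58,26,8] → #
    (5,3)@(11, 7): e=[74,30,-12] → ·
    (1,4)@(3, 9): e=[-18,30,80] → ·
    (2,4)@(5, 9): e=[-2,34,60] → ·
    (3,4)@(7, 9): e=[14,38,40] → #
    (5,4)@(11, 9): e=[46,46,0] → ·  [on edge]
    (3,5)@(7, 11): e=[-14,54,52] → ·
    (4,5)@(9, 11): e=[2,58,32] → #
  covered (11 px):
    · · · · · · · · · · ·
    · · · · · · · · · · ·
    · · # # · · · · · · ·
    · # # # # · · · · · ·
    · · · # # · · · · · ·
    · · · · # # · · · · ·
    · · · · · · # · · · ·
    · · · · · · · · · · ·
    · · · · · · · · · · ·

Result: [14,68,10]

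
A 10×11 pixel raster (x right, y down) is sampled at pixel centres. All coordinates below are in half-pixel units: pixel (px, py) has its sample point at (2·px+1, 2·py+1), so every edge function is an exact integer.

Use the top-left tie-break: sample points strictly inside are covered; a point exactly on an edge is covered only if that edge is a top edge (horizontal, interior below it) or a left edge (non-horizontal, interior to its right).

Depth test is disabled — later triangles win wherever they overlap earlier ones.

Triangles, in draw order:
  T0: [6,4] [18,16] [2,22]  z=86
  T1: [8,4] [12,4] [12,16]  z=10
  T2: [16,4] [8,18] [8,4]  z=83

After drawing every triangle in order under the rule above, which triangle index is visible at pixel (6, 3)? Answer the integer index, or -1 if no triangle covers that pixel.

T0:
  2·area = 264
  edge (6, 4)→(18, 16): d=(12,12) right/bottom  bias=-1
  edge (18, 16)→(2, 22): d=(-16,6) right/bottom  bias=-1
  edge (2, 22)→(6, 4): d=(4,-18) top-left  bias=+0
    (1,0)@(3, 1): e=[0,330,-66] → .  [on edge]
    (2,1)@(5, 3): e=[0,286,-22] → .  [on edge]
    (3,2)@(7, 5): e=[0,242,22] → .  [on edge]
    (3,3)@(7, 7): e=[24,210,30] → X
    (4,3)@(9, 7): e=[0,198,66] → .  [on edge]
    (2,4)@(5, 9): e=[72,190,2] → X
    (4,4)@(9, 9): e=[24,166,74] → X
    (5,4)@(11, 9): e=[0,154,110] → .  [on edge]
    (2,5)@(5, 11): e=[96,158,10] → X
    (5,5)@(11, 11): e=[24,122,118] → X
    (6,5)@(13, 11): e=[0,110,154] → .  [on edge]
    (2,6)@(5, 13): e=[120,126,18] → X
    (7,6)@(15, 13): e=[0,66,198] → .  [on edge]
    (8,7)@(17, 15): e=[0,22,242] → .  [on edge]
    (9,8)@(19, 17): e=[0,-22,286] → .  [on edge]
  covered (30 px):
    . . . . . . . . . .
    . . . . . . . . . .
    . . . . . . . . . .
    . . . X . . . . . .
    . . X X X . . . . .
    . . X X X X . . . .
    . . X X X X X . . .
    . . X X X X X X . .
    . . X X X X X X . .
    . X X X X . . . . .
    . X . . . . . . . .
T1:
  2·area = 48
  edge (8, 4)→(12, 4): d=(4,0) top-left  bias=+0
  edge (12, 4)→(12, 16): d=(0,12) right/bottom  bias=-1
  edge (12, 16)→(8, 4): d=(-4,-12) top-left  bias=+0
    (3,0)@(7, 1): e=[-12,60,0] → .  [on edge]
    (4,2)@(9, 5): e=[4,36,8] → X
    (5,2)@(11, 5): e=[4,12,32] → X
    (6,2)@(13, 5): e=[4,-12,56] → .
    (4,3)@(9, 7): e=[12,36,0] → X  [on edge]
    (6,3)@(13, 7): e=[12,-12,48] → .
    (4,4)@(9, 9): e=[20,36,-8] → .
    (5,4)@(11, 9): e=[20,12,16] → X
    (6,4)@(13, 9): e=[20,-12,40] → .
    (5,5)@(11, 11): e=[28,12,8] → X
    (6,5)@(13, 11): e=[28,-12,32] → .
    (5,6)@(11, 13): e=[36,12,0] → X  [on edge]
    (6,9)@(13, 19): e=[60,-12,0] → .  [on edge]
  covered (7 px):
    . . . . . . . . . .
    . . . . . . . . . .
    . . . . X X . . . .
    . . . . X X . . . .
    . . . . . X . . . .
    . . . . . X . . . .
    . . . . . X . . . .
    . . . . . . . . . .
    . . . . . . . . . .
    . . . . . . . . . .
    . . . . . . . . . .
T2:
  2·area = 112
  edge (16, 4)→(8, 18): d=(-8,14) right/bottom  bias=-1
  edge (8, 18)→(8, 4): d=(0,-14) top-left  bias=+0
  edge (8, 4)→(16, 4): d=(8,0) top-left  bias=+0
    (4,2)@(9, 5): e=[90,14,8] → X
    (5,2)@(11, 5): e=[62,42,8] → X
    (6,2)@(13, 5): e=[34,70,8] → X
    (7,2)@(15, 5): e=[6,98,8] → X
    (8,2)@(17, 5): e=[-22,126,8] → .
    (4,3)@(9, 7): e=[74,14,24] → X
    (7,3)@(15, 7): e=[-10,98,24] → .
    (4,4)@(9, 9): e=[58,14,40] → X
    (7,4)@(15, 9): e=[-26,98,40] → .
    (4,5)@(9, 11): e=[42,14,56] → X
    (6,5)@(13, 11): e=[-14,70,56] → .
    (4,6)@(9, 13): e=[26,14,72] → X
  covered (14 px):
    . . . . . . . . . .
    . . . . . . . . . .
    . . . . X X X X . .
    . . . . X X X . . .
    . . . . X X X . . .
    . . . . X X . . . .
    . . . . X . . . . .
    . . . . X . . . . .
    . . . . . . . . . .
    . . . . . . . . . .
    . . . . . . . . . .

Z-buffer (winner per pixel, '.' = empty):
  . . . . . . . . . .
  . . . . . . . . . .
  . . . . 2 2 2 2 . .
  . . . 0 2 2 2 . . .
  . . 0 0 2 2 2 . . .
  . . 0 0 2 2 . . . .
  . . 0 0 2 1 0 . . .
  . . 0 0 2 0 0 0 . .
  . . 0 0 0 0 0 0 . .
  . 0 0 0 0 . . . . .
  . 0 . . . . . . . .

Result: 2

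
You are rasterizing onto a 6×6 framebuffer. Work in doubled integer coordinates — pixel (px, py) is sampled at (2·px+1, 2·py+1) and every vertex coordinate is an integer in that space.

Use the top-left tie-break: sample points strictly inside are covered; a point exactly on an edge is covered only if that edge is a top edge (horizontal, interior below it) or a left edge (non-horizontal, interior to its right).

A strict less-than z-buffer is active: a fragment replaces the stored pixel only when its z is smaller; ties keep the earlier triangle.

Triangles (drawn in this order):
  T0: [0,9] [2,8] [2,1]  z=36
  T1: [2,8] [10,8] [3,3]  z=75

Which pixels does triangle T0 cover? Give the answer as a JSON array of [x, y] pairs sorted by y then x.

T0:
  2·area = 14  (B↔C swapped to make it positive)
  edge (0, 9)→(2, 1): d=(2,-8) top-left  bias=+0
  edge (2, 1)→(2, 8): d=(0,7) right/bottom  bias=-1
  edge (2, 8)→(0, 9): d=(-2,1) right/bottom  bias=-1
    (0,2)@(1, 5): e=[0,7,7] → █  [on edge]
    (1,2)@(3, 5): e=[16,-7,5] → ·
    (0,3)@(1, 7): e=[4,7,3] → █
    (1,3)@(3, 7): e=[20,-7,1] → ·
    (0,4)@(1, 9): e=[8,7,-1] → ·
  covered (2 px):
    · · · · · ·
    · · · · · ·
    █ · · · · ·
    █ · · · · ·
    · · · · · ·
    · · · · · ·
T1:
  2·area = 40  (B↔C swapped to make it positive)
  edge (2, 8)→(3, 3): d=(1,-5) top-left  bias=+0
  edge (3, 3)→(10, 8): d=(7,5) right/bottom  bias=-1
  edge (10, 8)→(2, 8): d=(-8,0) right/bottom  bias=-1
    (1,1)@(3, 3): e=[0,0,40] → ·  [on edge]
    (1,2)@(3, 5): e=[2,14,24] → █
    (2,2)@(5, 5): e=[12,4,24] → █
    (3,2)@(7, 5): e=[22,-6,24] → ·
    (1,3)@(3, 7): e=[4,28,8] → █
    (3,3)@(7, 7): e=[24,8,8] → █
    (4,3)@(9, 7): e=[34,-2,8] → ·
    (1,4)@(3, 9): e=[6,42,-8] → ·
    (2,4)@(5, 9): e=[16,32,-8] → ·
    (3,4)@(7, 9): e=[26,22,-8] → ·
  covered (5 px):
    · · · · · ·
    · · · · · ·
    · █ █ · · ·
    · █ █ █ · ·
    · · · · · ·
    · · · · · ·

Result: [[0,2],[0,3]]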